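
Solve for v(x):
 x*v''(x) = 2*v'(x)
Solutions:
 v(x) = C1 + C2*x^3


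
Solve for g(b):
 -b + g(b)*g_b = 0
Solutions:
 g(b) = -sqrt(C1 + b^2)
 g(b) = sqrt(C1 + b^2)


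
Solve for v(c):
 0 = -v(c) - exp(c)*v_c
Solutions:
 v(c) = C1*exp(exp(-c))


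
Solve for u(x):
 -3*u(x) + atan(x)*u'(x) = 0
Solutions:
 u(x) = C1*exp(3*Integral(1/atan(x), x))


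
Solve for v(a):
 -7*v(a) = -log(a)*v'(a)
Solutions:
 v(a) = C1*exp(7*li(a))


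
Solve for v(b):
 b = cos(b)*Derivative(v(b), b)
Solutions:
 v(b) = C1 + Integral(b/cos(b), b)


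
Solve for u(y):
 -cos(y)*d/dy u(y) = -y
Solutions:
 u(y) = C1 + Integral(y/cos(y), y)


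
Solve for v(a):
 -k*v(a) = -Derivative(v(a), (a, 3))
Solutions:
 v(a) = C1*exp(a*k^(1/3)) + C2*exp(a*k^(1/3)*(-1 + sqrt(3)*I)/2) + C3*exp(-a*k^(1/3)*(1 + sqrt(3)*I)/2)


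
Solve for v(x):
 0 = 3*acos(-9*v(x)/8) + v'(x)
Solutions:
 Integral(1/acos(-9*_y/8), (_y, v(x))) = C1 - 3*x


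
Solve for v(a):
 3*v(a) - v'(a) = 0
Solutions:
 v(a) = C1*exp(3*a)


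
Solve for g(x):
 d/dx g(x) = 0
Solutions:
 g(x) = C1


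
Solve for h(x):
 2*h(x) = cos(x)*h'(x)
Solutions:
 h(x) = C1*(sin(x) + 1)/(sin(x) - 1)


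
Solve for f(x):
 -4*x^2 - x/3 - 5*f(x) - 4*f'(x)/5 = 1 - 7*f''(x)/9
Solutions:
 f(x) = C1*exp(3*x*(6 - sqrt(911))/35) + C2*exp(3*x*(6 + sqrt(911))/35) - 4*x^2/5 + 71*x/375 - 13477/28125


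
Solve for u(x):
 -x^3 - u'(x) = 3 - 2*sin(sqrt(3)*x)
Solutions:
 u(x) = C1 - x^4/4 - 3*x - 2*sqrt(3)*cos(sqrt(3)*x)/3


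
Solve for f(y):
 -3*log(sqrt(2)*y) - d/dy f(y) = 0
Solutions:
 f(y) = C1 - 3*y*log(y) - 3*y*log(2)/2 + 3*y


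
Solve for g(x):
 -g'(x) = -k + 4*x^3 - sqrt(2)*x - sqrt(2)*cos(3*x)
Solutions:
 g(x) = C1 + k*x - x^4 + sqrt(2)*x^2/2 + sqrt(2)*sin(3*x)/3


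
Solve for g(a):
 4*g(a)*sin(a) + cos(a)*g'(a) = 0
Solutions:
 g(a) = C1*cos(a)^4


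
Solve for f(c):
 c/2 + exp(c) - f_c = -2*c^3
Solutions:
 f(c) = C1 + c^4/2 + c^2/4 + exp(c)


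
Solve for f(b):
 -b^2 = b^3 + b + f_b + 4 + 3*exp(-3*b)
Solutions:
 f(b) = C1 - b^4/4 - b^3/3 - b^2/2 - 4*b + exp(-3*b)


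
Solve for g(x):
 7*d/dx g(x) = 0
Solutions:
 g(x) = C1


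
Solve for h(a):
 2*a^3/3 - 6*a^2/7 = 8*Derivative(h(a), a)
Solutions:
 h(a) = C1 + a^4/48 - a^3/28


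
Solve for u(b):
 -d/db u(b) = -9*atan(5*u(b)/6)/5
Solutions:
 Integral(1/atan(5*_y/6), (_y, u(b))) = C1 + 9*b/5


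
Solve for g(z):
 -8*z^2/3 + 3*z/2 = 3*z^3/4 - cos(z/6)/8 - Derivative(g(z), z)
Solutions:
 g(z) = C1 + 3*z^4/16 + 8*z^3/9 - 3*z^2/4 - 3*sin(z/6)/4


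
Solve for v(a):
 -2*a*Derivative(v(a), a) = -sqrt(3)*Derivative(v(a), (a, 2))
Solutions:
 v(a) = C1 + C2*erfi(3^(3/4)*a/3)


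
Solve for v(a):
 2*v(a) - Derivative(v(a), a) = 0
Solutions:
 v(a) = C1*exp(2*a)


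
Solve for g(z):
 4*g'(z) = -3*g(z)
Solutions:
 g(z) = C1*exp(-3*z/4)


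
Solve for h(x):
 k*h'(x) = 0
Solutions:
 h(x) = C1


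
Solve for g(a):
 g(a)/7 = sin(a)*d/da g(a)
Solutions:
 g(a) = C1*(cos(a) - 1)^(1/14)/(cos(a) + 1)^(1/14)


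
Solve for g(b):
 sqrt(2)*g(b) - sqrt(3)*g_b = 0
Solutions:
 g(b) = C1*exp(sqrt(6)*b/3)


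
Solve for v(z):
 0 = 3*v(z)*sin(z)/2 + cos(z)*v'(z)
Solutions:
 v(z) = C1*cos(z)^(3/2)


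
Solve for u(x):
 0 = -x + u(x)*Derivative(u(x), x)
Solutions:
 u(x) = -sqrt(C1 + x^2)
 u(x) = sqrt(C1 + x^2)


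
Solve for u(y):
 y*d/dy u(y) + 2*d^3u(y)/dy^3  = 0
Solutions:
 u(y) = C1 + Integral(C2*airyai(-2^(2/3)*y/2) + C3*airybi(-2^(2/3)*y/2), y)


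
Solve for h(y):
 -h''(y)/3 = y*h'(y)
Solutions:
 h(y) = C1 + C2*erf(sqrt(6)*y/2)


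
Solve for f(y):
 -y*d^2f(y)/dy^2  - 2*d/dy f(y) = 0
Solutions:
 f(y) = C1 + C2/y


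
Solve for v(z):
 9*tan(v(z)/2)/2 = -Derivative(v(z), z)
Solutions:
 v(z) = -2*asin(C1*exp(-9*z/4)) + 2*pi
 v(z) = 2*asin(C1*exp(-9*z/4))


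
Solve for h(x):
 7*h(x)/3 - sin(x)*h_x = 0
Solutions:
 h(x) = C1*(cos(x) - 1)^(7/6)/(cos(x) + 1)^(7/6)


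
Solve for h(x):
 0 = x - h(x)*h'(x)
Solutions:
 h(x) = -sqrt(C1 + x^2)
 h(x) = sqrt(C1 + x^2)


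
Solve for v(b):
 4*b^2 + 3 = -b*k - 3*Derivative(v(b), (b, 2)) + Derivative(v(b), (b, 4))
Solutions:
 v(b) = C1 + C2*b + C3*exp(-sqrt(3)*b) + C4*exp(sqrt(3)*b) - b^4/9 - b^3*k/18 - 17*b^2/18


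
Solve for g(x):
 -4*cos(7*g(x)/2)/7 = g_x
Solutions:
 g(x) = -2*asin((C1 + exp(4*x))/(C1 - exp(4*x)))/7 + 2*pi/7
 g(x) = 2*asin((C1 + exp(4*x))/(C1 - exp(4*x)))/7


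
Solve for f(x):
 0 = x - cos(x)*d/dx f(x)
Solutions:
 f(x) = C1 + Integral(x/cos(x), x)


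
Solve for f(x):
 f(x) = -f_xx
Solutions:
 f(x) = C1*sin(x) + C2*cos(x)


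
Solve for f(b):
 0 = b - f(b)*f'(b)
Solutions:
 f(b) = -sqrt(C1 + b^2)
 f(b) = sqrt(C1 + b^2)


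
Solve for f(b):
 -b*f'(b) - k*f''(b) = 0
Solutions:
 f(b) = C1 + C2*sqrt(k)*erf(sqrt(2)*b*sqrt(1/k)/2)


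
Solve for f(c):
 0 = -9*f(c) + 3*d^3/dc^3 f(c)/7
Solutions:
 f(c) = C3*exp(21^(1/3)*c) + (C1*sin(3^(5/6)*7^(1/3)*c/2) + C2*cos(3^(5/6)*7^(1/3)*c/2))*exp(-21^(1/3)*c/2)


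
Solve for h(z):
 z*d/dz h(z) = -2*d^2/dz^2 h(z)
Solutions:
 h(z) = C1 + C2*erf(z/2)


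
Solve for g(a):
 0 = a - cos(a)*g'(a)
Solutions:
 g(a) = C1 + Integral(a/cos(a), a)


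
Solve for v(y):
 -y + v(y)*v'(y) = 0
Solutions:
 v(y) = -sqrt(C1 + y^2)
 v(y) = sqrt(C1 + y^2)


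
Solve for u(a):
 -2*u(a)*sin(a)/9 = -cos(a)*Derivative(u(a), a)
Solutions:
 u(a) = C1/cos(a)^(2/9)


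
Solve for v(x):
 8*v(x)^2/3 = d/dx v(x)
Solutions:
 v(x) = -3/(C1 + 8*x)


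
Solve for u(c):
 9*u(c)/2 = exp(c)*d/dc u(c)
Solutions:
 u(c) = C1*exp(-9*exp(-c)/2)


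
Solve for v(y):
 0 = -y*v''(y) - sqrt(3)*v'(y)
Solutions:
 v(y) = C1 + C2*y^(1 - sqrt(3))


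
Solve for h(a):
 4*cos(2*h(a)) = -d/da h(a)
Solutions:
 h(a) = -asin((C1 + exp(16*a))/(C1 - exp(16*a)))/2 + pi/2
 h(a) = asin((C1 + exp(16*a))/(C1 - exp(16*a)))/2


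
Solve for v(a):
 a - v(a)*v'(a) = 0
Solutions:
 v(a) = -sqrt(C1 + a^2)
 v(a) = sqrt(C1 + a^2)


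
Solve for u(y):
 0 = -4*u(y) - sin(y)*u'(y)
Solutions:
 u(y) = C1*(cos(y)^2 + 2*cos(y) + 1)/(cos(y)^2 - 2*cos(y) + 1)


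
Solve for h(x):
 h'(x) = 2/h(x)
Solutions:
 h(x) = -sqrt(C1 + 4*x)
 h(x) = sqrt(C1 + 4*x)


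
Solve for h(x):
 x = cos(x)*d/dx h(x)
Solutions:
 h(x) = C1 + Integral(x/cos(x), x)


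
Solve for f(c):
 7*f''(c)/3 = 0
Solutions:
 f(c) = C1 + C2*c


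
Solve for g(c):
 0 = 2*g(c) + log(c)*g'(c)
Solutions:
 g(c) = C1*exp(-2*li(c))


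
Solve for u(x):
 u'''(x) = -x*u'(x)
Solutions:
 u(x) = C1 + Integral(C2*airyai(-x) + C3*airybi(-x), x)


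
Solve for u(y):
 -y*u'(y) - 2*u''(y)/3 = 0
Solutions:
 u(y) = C1 + C2*erf(sqrt(3)*y/2)


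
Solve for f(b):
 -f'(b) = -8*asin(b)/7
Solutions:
 f(b) = C1 + 8*b*asin(b)/7 + 8*sqrt(1 - b^2)/7


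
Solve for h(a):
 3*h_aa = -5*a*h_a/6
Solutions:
 h(a) = C1 + C2*erf(sqrt(5)*a/6)


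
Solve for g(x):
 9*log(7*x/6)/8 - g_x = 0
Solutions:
 g(x) = C1 + 9*x*log(x)/8 - 9*x*log(6)/8 - 9*x/8 + 9*x*log(7)/8


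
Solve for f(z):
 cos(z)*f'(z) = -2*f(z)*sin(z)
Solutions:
 f(z) = C1*cos(z)^2


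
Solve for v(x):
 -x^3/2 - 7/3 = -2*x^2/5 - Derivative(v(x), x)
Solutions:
 v(x) = C1 + x^4/8 - 2*x^3/15 + 7*x/3


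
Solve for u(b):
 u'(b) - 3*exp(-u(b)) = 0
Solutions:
 u(b) = log(C1 + 3*b)


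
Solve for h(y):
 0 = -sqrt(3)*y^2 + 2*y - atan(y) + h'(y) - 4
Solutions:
 h(y) = C1 + sqrt(3)*y^3/3 - y^2 + y*atan(y) + 4*y - log(y^2 + 1)/2


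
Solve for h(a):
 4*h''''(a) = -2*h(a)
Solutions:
 h(a) = (C1*sin(2^(1/4)*a/2) + C2*cos(2^(1/4)*a/2))*exp(-2^(1/4)*a/2) + (C3*sin(2^(1/4)*a/2) + C4*cos(2^(1/4)*a/2))*exp(2^(1/4)*a/2)


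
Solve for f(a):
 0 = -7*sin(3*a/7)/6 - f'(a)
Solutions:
 f(a) = C1 + 49*cos(3*a/7)/18


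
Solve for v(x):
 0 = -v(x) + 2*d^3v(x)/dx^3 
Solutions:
 v(x) = C3*exp(2^(2/3)*x/2) + (C1*sin(2^(2/3)*sqrt(3)*x/4) + C2*cos(2^(2/3)*sqrt(3)*x/4))*exp(-2^(2/3)*x/4)


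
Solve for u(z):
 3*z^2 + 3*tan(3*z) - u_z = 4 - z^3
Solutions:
 u(z) = C1 + z^4/4 + z^3 - 4*z - log(cos(3*z))


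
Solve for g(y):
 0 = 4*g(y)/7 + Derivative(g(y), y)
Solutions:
 g(y) = C1*exp(-4*y/7)


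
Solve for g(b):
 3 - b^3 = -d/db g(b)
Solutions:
 g(b) = C1 + b^4/4 - 3*b


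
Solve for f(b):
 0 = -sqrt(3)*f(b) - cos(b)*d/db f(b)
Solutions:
 f(b) = C1*(sin(b) - 1)^(sqrt(3)/2)/(sin(b) + 1)^(sqrt(3)/2)


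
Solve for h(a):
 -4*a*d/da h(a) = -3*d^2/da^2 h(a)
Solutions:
 h(a) = C1 + C2*erfi(sqrt(6)*a/3)


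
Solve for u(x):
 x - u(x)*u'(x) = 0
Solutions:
 u(x) = -sqrt(C1 + x^2)
 u(x) = sqrt(C1 + x^2)


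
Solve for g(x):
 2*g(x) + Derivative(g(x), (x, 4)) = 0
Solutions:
 g(x) = (C1*sin(2^(3/4)*x/2) + C2*cos(2^(3/4)*x/2))*exp(-2^(3/4)*x/2) + (C3*sin(2^(3/4)*x/2) + C4*cos(2^(3/4)*x/2))*exp(2^(3/4)*x/2)


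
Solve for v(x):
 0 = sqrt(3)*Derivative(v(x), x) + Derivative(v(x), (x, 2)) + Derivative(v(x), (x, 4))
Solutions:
 v(x) = C1 + C2*exp(2^(1/3)*sqrt(3)*x*(-2/(9 + sqrt(85))^(1/3) + 2^(1/3)*(9 + sqrt(85))^(1/3))/12)*sin(2^(1/3)*x*(2/(9 + sqrt(85))^(1/3) + 2^(1/3)*(9 + sqrt(85))^(1/3))/4) + C3*exp(2^(1/3)*sqrt(3)*x*(-2/(9 + sqrt(85))^(1/3) + 2^(1/3)*(9 + sqrt(85))^(1/3))/12)*cos(2^(1/3)*x*(2/(9 + sqrt(85))^(1/3) + 2^(1/3)*(9 + sqrt(85))^(1/3))/4) + C4*exp(-2^(1/3)*sqrt(3)*x*(-2/(9 + sqrt(85))^(1/3) + 2^(1/3)*(9 + sqrt(85))^(1/3))/6)


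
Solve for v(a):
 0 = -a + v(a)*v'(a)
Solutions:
 v(a) = -sqrt(C1 + a^2)
 v(a) = sqrt(C1 + a^2)


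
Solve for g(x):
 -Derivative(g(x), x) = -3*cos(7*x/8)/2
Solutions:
 g(x) = C1 + 12*sin(7*x/8)/7


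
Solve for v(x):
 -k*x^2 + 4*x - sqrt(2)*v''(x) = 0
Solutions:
 v(x) = C1 + C2*x - sqrt(2)*k*x^4/24 + sqrt(2)*x^3/3


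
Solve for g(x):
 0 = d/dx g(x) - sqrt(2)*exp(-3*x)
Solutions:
 g(x) = C1 - sqrt(2)*exp(-3*x)/3


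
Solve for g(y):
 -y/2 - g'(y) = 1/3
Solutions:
 g(y) = C1 - y^2/4 - y/3


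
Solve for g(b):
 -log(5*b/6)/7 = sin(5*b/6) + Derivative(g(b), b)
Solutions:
 g(b) = C1 - b*log(b)/7 - b*log(5)/7 + b/7 + b*log(6)/7 + 6*cos(5*b/6)/5


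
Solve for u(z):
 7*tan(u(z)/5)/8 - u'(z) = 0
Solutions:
 u(z) = -5*asin(C1*exp(7*z/40)) + 5*pi
 u(z) = 5*asin(C1*exp(7*z/40))


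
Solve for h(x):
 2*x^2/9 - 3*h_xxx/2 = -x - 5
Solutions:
 h(x) = C1 + C2*x + C3*x^2 + x^5/405 + x^4/36 + 5*x^3/9


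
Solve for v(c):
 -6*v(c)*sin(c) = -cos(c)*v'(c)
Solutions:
 v(c) = C1/cos(c)^6


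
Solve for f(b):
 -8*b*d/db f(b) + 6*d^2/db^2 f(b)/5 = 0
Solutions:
 f(b) = C1 + C2*erfi(sqrt(30)*b/3)


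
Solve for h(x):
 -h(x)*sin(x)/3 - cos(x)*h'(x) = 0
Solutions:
 h(x) = C1*cos(x)^(1/3)


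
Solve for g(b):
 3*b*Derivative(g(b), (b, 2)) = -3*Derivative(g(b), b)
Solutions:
 g(b) = C1 + C2*log(b)


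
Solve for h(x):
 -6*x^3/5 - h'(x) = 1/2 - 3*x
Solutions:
 h(x) = C1 - 3*x^4/10 + 3*x^2/2 - x/2


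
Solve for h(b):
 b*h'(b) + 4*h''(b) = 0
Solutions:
 h(b) = C1 + C2*erf(sqrt(2)*b/4)


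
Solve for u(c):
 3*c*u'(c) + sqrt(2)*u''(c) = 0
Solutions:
 u(c) = C1 + C2*erf(2^(1/4)*sqrt(3)*c/2)


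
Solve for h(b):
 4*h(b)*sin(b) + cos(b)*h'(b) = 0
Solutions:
 h(b) = C1*cos(b)^4


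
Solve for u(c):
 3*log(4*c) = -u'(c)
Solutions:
 u(c) = C1 - 3*c*log(c) - c*log(64) + 3*c


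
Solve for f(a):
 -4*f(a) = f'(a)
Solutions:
 f(a) = C1*exp(-4*a)


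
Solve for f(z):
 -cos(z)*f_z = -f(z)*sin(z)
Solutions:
 f(z) = C1/cos(z)


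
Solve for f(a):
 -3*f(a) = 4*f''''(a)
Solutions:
 f(a) = (C1*sin(3^(1/4)*a/2) + C2*cos(3^(1/4)*a/2))*exp(-3^(1/4)*a/2) + (C3*sin(3^(1/4)*a/2) + C4*cos(3^(1/4)*a/2))*exp(3^(1/4)*a/2)


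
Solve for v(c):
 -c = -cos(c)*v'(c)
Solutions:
 v(c) = C1 + Integral(c/cos(c), c)


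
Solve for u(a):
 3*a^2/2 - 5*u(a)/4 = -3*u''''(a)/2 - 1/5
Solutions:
 u(a) = C1*exp(-5^(1/4)*6^(3/4)*a/6) + C2*exp(5^(1/4)*6^(3/4)*a/6) + C3*sin(5^(1/4)*6^(3/4)*a/6) + C4*cos(5^(1/4)*6^(3/4)*a/6) + 6*a^2/5 + 4/25


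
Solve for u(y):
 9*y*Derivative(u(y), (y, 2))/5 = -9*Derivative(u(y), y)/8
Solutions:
 u(y) = C1 + C2*y^(3/8)


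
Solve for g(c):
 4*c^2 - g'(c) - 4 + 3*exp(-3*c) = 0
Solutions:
 g(c) = C1 + 4*c^3/3 - 4*c - exp(-3*c)


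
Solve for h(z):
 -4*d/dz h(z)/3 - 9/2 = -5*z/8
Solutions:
 h(z) = C1 + 15*z^2/64 - 27*z/8


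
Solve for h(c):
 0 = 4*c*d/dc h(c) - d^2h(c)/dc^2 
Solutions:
 h(c) = C1 + C2*erfi(sqrt(2)*c)


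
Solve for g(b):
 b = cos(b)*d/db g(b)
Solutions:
 g(b) = C1 + Integral(b/cos(b), b)


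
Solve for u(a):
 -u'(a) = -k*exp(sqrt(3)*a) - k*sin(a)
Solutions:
 u(a) = C1 + sqrt(3)*k*exp(sqrt(3)*a)/3 - k*cos(a)


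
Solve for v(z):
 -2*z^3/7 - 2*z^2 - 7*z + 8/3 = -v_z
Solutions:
 v(z) = C1 + z^4/14 + 2*z^3/3 + 7*z^2/2 - 8*z/3


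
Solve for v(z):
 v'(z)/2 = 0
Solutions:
 v(z) = C1


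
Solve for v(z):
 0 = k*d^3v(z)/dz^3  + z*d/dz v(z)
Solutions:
 v(z) = C1 + Integral(C2*airyai(z*(-1/k)^(1/3)) + C3*airybi(z*(-1/k)^(1/3)), z)


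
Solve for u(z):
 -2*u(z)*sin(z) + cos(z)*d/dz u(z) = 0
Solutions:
 u(z) = C1/cos(z)^2


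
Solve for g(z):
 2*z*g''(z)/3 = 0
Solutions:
 g(z) = C1 + C2*z


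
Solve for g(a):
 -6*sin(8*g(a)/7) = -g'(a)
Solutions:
 -6*a + 7*log(cos(8*g(a)/7) - 1)/16 - 7*log(cos(8*g(a)/7) + 1)/16 = C1


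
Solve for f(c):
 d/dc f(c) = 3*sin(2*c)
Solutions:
 f(c) = C1 - 3*cos(2*c)/2


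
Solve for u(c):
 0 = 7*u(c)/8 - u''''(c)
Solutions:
 u(c) = C1*exp(-14^(1/4)*c/2) + C2*exp(14^(1/4)*c/2) + C3*sin(14^(1/4)*c/2) + C4*cos(14^(1/4)*c/2)


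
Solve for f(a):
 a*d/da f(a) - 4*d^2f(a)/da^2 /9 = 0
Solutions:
 f(a) = C1 + C2*erfi(3*sqrt(2)*a/4)


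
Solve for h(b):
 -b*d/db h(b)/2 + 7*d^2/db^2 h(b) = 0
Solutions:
 h(b) = C1 + C2*erfi(sqrt(7)*b/14)


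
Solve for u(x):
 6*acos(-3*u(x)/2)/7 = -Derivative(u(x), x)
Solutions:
 Integral(1/acos(-3*_y/2), (_y, u(x))) = C1 - 6*x/7


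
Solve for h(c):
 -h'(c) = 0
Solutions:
 h(c) = C1


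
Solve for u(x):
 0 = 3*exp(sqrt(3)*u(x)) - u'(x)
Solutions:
 u(x) = sqrt(3)*(2*log(-1/(C1 + 3*x)) - log(3))/6


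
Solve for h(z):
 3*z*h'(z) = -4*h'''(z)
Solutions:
 h(z) = C1 + Integral(C2*airyai(-6^(1/3)*z/2) + C3*airybi(-6^(1/3)*z/2), z)


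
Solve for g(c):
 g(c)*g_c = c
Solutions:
 g(c) = -sqrt(C1 + c^2)
 g(c) = sqrt(C1 + c^2)


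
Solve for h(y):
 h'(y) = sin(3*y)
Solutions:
 h(y) = C1 - cos(3*y)/3


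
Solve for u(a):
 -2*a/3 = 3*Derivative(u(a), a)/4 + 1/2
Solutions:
 u(a) = C1 - 4*a^2/9 - 2*a/3


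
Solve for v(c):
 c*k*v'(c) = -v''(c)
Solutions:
 v(c) = Piecewise((-sqrt(2)*sqrt(pi)*C1*erf(sqrt(2)*c*sqrt(k)/2)/(2*sqrt(k)) - C2, (k > 0) | (k < 0)), (-C1*c - C2, True))


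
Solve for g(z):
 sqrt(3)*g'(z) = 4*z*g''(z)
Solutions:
 g(z) = C1 + C2*z^(sqrt(3)/4 + 1)


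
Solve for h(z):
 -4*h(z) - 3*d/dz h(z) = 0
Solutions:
 h(z) = C1*exp(-4*z/3)


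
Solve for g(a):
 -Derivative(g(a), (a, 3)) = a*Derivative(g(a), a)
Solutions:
 g(a) = C1 + Integral(C2*airyai(-a) + C3*airybi(-a), a)


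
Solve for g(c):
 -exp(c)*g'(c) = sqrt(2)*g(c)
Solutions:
 g(c) = C1*exp(sqrt(2)*exp(-c))


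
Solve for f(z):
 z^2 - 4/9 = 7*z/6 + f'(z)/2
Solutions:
 f(z) = C1 + 2*z^3/3 - 7*z^2/6 - 8*z/9


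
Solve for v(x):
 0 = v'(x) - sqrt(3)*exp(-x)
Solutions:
 v(x) = C1 - sqrt(3)*exp(-x)


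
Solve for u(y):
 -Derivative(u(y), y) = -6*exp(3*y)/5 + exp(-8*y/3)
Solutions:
 u(y) = C1 + 2*exp(3*y)/5 + 3*exp(-8*y/3)/8


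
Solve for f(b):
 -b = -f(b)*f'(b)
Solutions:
 f(b) = -sqrt(C1 + b^2)
 f(b) = sqrt(C1 + b^2)


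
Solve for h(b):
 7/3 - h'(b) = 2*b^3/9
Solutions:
 h(b) = C1 - b^4/18 + 7*b/3


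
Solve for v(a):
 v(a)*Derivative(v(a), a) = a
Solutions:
 v(a) = -sqrt(C1 + a^2)
 v(a) = sqrt(C1 + a^2)


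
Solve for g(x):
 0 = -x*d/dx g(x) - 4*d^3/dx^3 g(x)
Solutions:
 g(x) = C1 + Integral(C2*airyai(-2^(1/3)*x/2) + C3*airybi(-2^(1/3)*x/2), x)


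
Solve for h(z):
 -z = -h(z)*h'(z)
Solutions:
 h(z) = -sqrt(C1 + z^2)
 h(z) = sqrt(C1 + z^2)


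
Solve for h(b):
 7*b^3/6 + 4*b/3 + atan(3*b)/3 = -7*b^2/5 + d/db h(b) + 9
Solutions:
 h(b) = C1 + 7*b^4/24 + 7*b^3/15 + 2*b^2/3 + b*atan(3*b)/3 - 9*b - log(9*b^2 + 1)/18


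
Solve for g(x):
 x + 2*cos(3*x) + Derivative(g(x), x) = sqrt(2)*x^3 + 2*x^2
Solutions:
 g(x) = C1 + sqrt(2)*x^4/4 + 2*x^3/3 - x^2/2 - 2*sin(3*x)/3


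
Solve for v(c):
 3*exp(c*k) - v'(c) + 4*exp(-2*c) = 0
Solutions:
 v(c) = C1 - 2*exp(-2*c) + 3*exp(c*k)/k


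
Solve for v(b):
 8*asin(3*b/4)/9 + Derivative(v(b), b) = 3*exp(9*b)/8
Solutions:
 v(b) = C1 - 8*b*asin(3*b/4)/9 - 8*sqrt(16 - 9*b^2)/27 + exp(9*b)/24


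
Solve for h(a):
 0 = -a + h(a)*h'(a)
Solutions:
 h(a) = -sqrt(C1 + a^2)
 h(a) = sqrt(C1 + a^2)


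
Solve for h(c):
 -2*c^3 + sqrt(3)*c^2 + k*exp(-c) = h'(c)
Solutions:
 h(c) = C1 - c^4/2 + sqrt(3)*c^3/3 - k*exp(-c)


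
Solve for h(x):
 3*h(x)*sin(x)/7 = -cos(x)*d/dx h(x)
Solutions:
 h(x) = C1*cos(x)^(3/7)


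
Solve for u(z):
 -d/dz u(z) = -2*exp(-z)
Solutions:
 u(z) = C1 - 2*exp(-z)


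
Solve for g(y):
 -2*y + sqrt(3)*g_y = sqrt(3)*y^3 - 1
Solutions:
 g(y) = C1 + y^4/4 + sqrt(3)*y^2/3 - sqrt(3)*y/3


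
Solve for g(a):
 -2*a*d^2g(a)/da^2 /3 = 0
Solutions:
 g(a) = C1 + C2*a


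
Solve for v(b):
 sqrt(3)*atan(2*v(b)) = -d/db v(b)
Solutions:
 Integral(1/atan(2*_y), (_y, v(b))) = C1 - sqrt(3)*b


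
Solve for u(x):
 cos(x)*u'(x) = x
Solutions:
 u(x) = C1 + Integral(x/cos(x), x)


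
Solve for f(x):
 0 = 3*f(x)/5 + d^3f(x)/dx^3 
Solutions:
 f(x) = C3*exp(-3^(1/3)*5^(2/3)*x/5) + (C1*sin(3^(5/6)*5^(2/3)*x/10) + C2*cos(3^(5/6)*5^(2/3)*x/10))*exp(3^(1/3)*5^(2/3)*x/10)


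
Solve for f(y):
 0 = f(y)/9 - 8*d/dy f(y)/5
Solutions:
 f(y) = C1*exp(5*y/72)


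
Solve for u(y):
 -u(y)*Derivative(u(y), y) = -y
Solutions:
 u(y) = -sqrt(C1 + y^2)
 u(y) = sqrt(C1 + y^2)


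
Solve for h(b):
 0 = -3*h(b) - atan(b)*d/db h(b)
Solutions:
 h(b) = C1*exp(-3*Integral(1/atan(b), b))


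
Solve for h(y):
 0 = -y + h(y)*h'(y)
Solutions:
 h(y) = -sqrt(C1 + y^2)
 h(y) = sqrt(C1 + y^2)


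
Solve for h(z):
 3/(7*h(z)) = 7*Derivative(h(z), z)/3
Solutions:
 h(z) = -sqrt(C1 + 18*z)/7
 h(z) = sqrt(C1 + 18*z)/7


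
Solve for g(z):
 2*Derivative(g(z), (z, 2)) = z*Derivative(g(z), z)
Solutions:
 g(z) = C1 + C2*erfi(z/2)


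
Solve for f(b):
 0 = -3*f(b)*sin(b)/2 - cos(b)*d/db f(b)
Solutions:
 f(b) = C1*cos(b)^(3/2)


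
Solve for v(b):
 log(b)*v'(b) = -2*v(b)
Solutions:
 v(b) = C1*exp(-2*li(b))


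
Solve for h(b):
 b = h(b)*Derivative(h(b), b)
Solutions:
 h(b) = -sqrt(C1 + b^2)
 h(b) = sqrt(C1 + b^2)


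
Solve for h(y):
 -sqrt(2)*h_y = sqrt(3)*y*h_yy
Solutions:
 h(y) = C1 + C2*y^(1 - sqrt(6)/3)


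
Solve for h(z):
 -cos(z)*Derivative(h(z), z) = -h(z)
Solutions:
 h(z) = C1*sqrt(sin(z) + 1)/sqrt(sin(z) - 1)


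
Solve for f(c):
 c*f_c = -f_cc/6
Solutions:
 f(c) = C1 + C2*erf(sqrt(3)*c)


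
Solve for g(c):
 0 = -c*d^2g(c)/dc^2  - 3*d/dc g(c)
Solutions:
 g(c) = C1 + C2/c^2


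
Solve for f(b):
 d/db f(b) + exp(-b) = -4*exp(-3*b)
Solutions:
 f(b) = C1 + exp(-b) + 4*exp(-3*b)/3


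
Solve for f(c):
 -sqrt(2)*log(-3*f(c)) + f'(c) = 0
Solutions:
 -sqrt(2)*Integral(1/(log(-_y) + log(3)), (_y, f(c)))/2 = C1 - c


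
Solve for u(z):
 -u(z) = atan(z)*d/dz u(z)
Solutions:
 u(z) = C1*exp(-Integral(1/atan(z), z))


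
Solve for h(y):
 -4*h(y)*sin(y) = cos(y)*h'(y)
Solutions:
 h(y) = C1*cos(y)^4


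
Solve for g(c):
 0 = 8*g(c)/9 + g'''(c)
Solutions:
 g(c) = C3*exp(-2*3^(1/3)*c/3) + (C1*sin(3^(5/6)*c/3) + C2*cos(3^(5/6)*c/3))*exp(3^(1/3)*c/3)


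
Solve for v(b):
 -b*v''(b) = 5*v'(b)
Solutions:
 v(b) = C1 + C2/b^4


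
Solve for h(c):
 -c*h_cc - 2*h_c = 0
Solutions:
 h(c) = C1 + C2/c


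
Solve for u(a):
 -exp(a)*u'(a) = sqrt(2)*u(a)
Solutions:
 u(a) = C1*exp(sqrt(2)*exp(-a))


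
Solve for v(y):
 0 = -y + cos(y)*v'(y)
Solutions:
 v(y) = C1 + Integral(y/cos(y), y)


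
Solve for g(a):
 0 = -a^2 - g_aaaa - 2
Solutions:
 g(a) = C1 + C2*a + C3*a^2 + C4*a^3 - a^6/360 - a^4/12


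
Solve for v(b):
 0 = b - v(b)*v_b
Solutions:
 v(b) = -sqrt(C1 + b^2)
 v(b) = sqrt(C1 + b^2)


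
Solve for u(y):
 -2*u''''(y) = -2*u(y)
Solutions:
 u(y) = C1*exp(-y) + C2*exp(y) + C3*sin(y) + C4*cos(y)


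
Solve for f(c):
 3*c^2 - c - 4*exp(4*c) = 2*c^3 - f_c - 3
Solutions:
 f(c) = C1 + c^4/2 - c^3 + c^2/2 - 3*c + exp(4*c)


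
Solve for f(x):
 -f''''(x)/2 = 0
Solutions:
 f(x) = C1 + C2*x + C3*x^2 + C4*x^3


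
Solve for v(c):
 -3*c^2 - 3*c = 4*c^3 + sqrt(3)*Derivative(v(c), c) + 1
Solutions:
 v(c) = C1 - sqrt(3)*c^4/3 - sqrt(3)*c^3/3 - sqrt(3)*c^2/2 - sqrt(3)*c/3


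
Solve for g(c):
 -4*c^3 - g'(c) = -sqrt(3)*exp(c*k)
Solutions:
 g(c) = C1 - c^4 + sqrt(3)*exp(c*k)/k


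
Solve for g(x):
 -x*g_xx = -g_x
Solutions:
 g(x) = C1 + C2*x^2


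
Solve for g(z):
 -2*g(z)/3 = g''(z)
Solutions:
 g(z) = C1*sin(sqrt(6)*z/3) + C2*cos(sqrt(6)*z/3)


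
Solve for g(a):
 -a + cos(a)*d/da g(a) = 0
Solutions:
 g(a) = C1 + Integral(a/cos(a), a)


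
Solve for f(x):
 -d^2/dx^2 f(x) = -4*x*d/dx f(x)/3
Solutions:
 f(x) = C1 + C2*erfi(sqrt(6)*x/3)


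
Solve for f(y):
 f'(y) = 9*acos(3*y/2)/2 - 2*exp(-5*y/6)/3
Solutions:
 f(y) = C1 + 9*y*acos(3*y/2)/2 - 3*sqrt(4 - 9*y^2)/2 + 4*exp(-5*y/6)/5


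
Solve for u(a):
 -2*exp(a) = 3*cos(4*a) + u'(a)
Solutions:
 u(a) = C1 - 2*exp(a) - 3*sin(4*a)/4


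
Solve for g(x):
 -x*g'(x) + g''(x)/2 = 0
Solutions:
 g(x) = C1 + C2*erfi(x)


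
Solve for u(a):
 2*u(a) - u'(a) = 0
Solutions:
 u(a) = C1*exp(2*a)


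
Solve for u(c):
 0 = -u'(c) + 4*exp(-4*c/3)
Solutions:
 u(c) = C1 - 3*exp(-4*c/3)


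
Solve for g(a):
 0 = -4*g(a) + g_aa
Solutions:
 g(a) = C1*exp(-2*a) + C2*exp(2*a)


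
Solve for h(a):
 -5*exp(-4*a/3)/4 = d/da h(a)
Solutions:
 h(a) = C1 + 15*exp(-4*a/3)/16


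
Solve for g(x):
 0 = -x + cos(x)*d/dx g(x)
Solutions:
 g(x) = C1 + Integral(x/cos(x), x)


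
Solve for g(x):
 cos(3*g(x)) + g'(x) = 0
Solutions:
 g(x) = -asin((C1 + exp(6*x))/(C1 - exp(6*x)))/3 + pi/3
 g(x) = asin((C1 + exp(6*x))/(C1 - exp(6*x)))/3


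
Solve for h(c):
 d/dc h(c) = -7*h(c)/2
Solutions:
 h(c) = C1*exp(-7*c/2)


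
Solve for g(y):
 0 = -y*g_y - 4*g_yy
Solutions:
 g(y) = C1 + C2*erf(sqrt(2)*y/4)


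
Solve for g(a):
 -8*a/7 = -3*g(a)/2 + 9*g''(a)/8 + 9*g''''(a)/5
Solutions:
 g(a) = C1*exp(-sqrt(3)*a*sqrt(-15 + sqrt(2145))/12) + C2*exp(sqrt(3)*a*sqrt(-15 + sqrt(2145))/12) + C3*sin(sqrt(3)*a*sqrt(15 + sqrt(2145))/12) + C4*cos(sqrt(3)*a*sqrt(15 + sqrt(2145))/12) + 16*a/21


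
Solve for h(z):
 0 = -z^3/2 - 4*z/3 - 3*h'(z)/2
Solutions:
 h(z) = C1 - z^4/12 - 4*z^2/9


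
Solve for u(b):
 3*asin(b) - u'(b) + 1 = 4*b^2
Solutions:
 u(b) = C1 - 4*b^3/3 + 3*b*asin(b) + b + 3*sqrt(1 - b^2)


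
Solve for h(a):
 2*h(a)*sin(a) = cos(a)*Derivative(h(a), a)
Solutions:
 h(a) = C1/cos(a)^2


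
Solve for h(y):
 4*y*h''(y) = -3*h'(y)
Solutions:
 h(y) = C1 + C2*y^(1/4)


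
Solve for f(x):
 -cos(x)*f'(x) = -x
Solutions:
 f(x) = C1 + Integral(x/cos(x), x)


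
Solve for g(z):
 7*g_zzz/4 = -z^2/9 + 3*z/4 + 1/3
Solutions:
 g(z) = C1 + C2*z + C3*z^2 - z^5/945 + z^4/56 + 2*z^3/63


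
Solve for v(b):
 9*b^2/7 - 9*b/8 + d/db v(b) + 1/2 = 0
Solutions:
 v(b) = C1 - 3*b^3/7 + 9*b^2/16 - b/2


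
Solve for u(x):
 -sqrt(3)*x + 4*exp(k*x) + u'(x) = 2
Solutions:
 u(x) = C1 + sqrt(3)*x^2/2 + 2*x - 4*exp(k*x)/k


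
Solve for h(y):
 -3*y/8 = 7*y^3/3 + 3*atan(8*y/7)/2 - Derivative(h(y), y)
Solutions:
 h(y) = C1 + 7*y^4/12 + 3*y^2/16 + 3*y*atan(8*y/7)/2 - 21*log(64*y^2 + 49)/32


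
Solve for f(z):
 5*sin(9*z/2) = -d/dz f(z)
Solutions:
 f(z) = C1 + 10*cos(9*z/2)/9


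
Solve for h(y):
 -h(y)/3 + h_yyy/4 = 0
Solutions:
 h(y) = C3*exp(6^(2/3)*y/3) + (C1*sin(2^(2/3)*3^(1/6)*y/2) + C2*cos(2^(2/3)*3^(1/6)*y/2))*exp(-6^(2/3)*y/6)


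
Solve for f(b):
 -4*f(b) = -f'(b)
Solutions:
 f(b) = C1*exp(4*b)


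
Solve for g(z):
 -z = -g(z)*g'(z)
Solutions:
 g(z) = -sqrt(C1 + z^2)
 g(z) = sqrt(C1 + z^2)


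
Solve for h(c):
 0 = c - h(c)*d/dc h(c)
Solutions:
 h(c) = -sqrt(C1 + c^2)
 h(c) = sqrt(C1 + c^2)


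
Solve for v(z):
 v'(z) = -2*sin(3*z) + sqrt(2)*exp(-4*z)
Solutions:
 v(z) = C1 + 2*cos(3*z)/3 - sqrt(2)*exp(-4*z)/4


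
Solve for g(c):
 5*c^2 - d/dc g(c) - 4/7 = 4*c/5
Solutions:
 g(c) = C1 + 5*c^3/3 - 2*c^2/5 - 4*c/7


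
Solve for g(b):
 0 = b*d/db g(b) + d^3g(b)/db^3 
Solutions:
 g(b) = C1 + Integral(C2*airyai(-b) + C3*airybi(-b), b)


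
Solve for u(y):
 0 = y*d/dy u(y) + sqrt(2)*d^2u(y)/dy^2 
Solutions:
 u(y) = C1 + C2*erf(2^(1/4)*y/2)


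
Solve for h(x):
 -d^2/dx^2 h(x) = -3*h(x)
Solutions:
 h(x) = C1*exp(-sqrt(3)*x) + C2*exp(sqrt(3)*x)


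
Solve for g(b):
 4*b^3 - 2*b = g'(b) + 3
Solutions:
 g(b) = C1 + b^4 - b^2 - 3*b


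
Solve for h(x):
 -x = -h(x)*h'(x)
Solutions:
 h(x) = -sqrt(C1 + x^2)
 h(x) = sqrt(C1 + x^2)


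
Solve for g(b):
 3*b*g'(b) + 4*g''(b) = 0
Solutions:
 g(b) = C1 + C2*erf(sqrt(6)*b/4)


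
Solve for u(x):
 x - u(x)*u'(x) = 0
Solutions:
 u(x) = -sqrt(C1 + x^2)
 u(x) = sqrt(C1 + x^2)


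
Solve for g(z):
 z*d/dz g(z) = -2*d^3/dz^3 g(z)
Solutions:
 g(z) = C1 + Integral(C2*airyai(-2^(2/3)*z/2) + C3*airybi(-2^(2/3)*z/2), z)


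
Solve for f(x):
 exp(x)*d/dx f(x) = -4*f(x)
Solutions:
 f(x) = C1*exp(4*exp(-x))


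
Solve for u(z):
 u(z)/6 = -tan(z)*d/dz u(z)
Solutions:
 u(z) = C1/sin(z)^(1/6)


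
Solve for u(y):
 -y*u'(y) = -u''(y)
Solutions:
 u(y) = C1 + C2*erfi(sqrt(2)*y/2)


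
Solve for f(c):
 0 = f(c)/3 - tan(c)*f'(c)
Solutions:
 f(c) = C1*sin(c)^(1/3)


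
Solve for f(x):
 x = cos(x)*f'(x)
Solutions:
 f(x) = C1 + Integral(x/cos(x), x)


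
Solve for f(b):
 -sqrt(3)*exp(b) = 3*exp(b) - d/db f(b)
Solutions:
 f(b) = C1 + sqrt(3)*exp(b) + 3*exp(b)


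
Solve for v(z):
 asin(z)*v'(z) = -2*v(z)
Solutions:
 v(z) = C1*exp(-2*Integral(1/asin(z), z))


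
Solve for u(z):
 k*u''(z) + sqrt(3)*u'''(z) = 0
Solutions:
 u(z) = C1 + C2*z + C3*exp(-sqrt(3)*k*z/3)


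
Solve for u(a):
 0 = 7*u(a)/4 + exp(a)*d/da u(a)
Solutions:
 u(a) = C1*exp(7*exp(-a)/4)


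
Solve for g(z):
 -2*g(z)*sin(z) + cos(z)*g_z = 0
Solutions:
 g(z) = C1/cos(z)^2


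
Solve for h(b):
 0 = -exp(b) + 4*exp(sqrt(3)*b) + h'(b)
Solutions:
 h(b) = C1 + exp(b) - 4*sqrt(3)*exp(sqrt(3)*b)/3


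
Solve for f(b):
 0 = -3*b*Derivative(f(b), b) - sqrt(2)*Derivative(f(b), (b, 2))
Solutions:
 f(b) = C1 + C2*erf(2^(1/4)*sqrt(3)*b/2)


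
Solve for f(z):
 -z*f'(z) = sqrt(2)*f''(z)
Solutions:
 f(z) = C1 + C2*erf(2^(1/4)*z/2)


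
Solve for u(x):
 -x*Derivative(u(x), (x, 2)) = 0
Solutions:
 u(x) = C1 + C2*x


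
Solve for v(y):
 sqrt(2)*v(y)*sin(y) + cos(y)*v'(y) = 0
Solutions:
 v(y) = C1*cos(y)^(sqrt(2))


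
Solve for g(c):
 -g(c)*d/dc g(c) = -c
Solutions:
 g(c) = -sqrt(C1 + c^2)
 g(c) = sqrt(C1 + c^2)


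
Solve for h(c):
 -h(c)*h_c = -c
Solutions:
 h(c) = -sqrt(C1 + c^2)
 h(c) = sqrt(C1 + c^2)


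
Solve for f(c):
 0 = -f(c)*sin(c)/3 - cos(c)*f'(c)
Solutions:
 f(c) = C1*cos(c)^(1/3)


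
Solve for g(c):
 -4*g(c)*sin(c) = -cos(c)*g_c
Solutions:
 g(c) = C1/cos(c)^4


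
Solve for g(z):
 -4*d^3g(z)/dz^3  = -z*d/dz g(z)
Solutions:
 g(z) = C1 + Integral(C2*airyai(2^(1/3)*z/2) + C3*airybi(2^(1/3)*z/2), z)


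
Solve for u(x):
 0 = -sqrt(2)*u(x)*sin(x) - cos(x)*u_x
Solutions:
 u(x) = C1*cos(x)^(sqrt(2))


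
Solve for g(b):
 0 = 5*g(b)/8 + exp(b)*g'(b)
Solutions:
 g(b) = C1*exp(5*exp(-b)/8)


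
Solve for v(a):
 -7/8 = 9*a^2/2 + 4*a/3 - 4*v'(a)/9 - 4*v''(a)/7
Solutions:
 v(a) = C1 + C2*exp(-7*a/9) + 27*a^3/8 - 645*a^2/56 + 49527*a/1568


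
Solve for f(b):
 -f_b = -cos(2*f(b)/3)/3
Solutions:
 -b/3 - 3*log(sin(2*f(b)/3) - 1)/4 + 3*log(sin(2*f(b)/3) + 1)/4 = C1


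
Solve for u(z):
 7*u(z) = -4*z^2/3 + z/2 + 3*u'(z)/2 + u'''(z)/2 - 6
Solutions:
 u(z) = C3*exp(2*z) - 4*z^2/21 - z/98 + (C1*sin(sqrt(6)*z) + C2*cos(sqrt(6)*z))*exp(-z) - 1179/1372


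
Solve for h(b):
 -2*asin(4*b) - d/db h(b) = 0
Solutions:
 h(b) = C1 - 2*b*asin(4*b) - sqrt(1 - 16*b^2)/2


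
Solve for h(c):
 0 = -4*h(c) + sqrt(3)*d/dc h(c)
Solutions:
 h(c) = C1*exp(4*sqrt(3)*c/3)


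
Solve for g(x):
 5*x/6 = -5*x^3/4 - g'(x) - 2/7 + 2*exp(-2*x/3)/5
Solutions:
 g(x) = C1 - 5*x^4/16 - 5*x^2/12 - 2*x/7 - 3*exp(-2*x/3)/5


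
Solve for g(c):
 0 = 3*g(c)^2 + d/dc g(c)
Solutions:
 g(c) = 1/(C1 + 3*c)


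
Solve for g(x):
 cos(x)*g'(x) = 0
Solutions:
 g(x) = C1


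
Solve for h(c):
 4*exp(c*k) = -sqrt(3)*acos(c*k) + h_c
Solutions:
 h(c) = C1 + 4*Piecewise((exp(c*k)/k, Ne(k, 0)), (c, True)) + sqrt(3)*Piecewise((c*acos(c*k) - sqrt(-c^2*k^2 + 1)/k, Ne(k, 0)), (pi*c/2, True))


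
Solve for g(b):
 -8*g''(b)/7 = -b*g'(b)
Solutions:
 g(b) = C1 + C2*erfi(sqrt(7)*b/4)


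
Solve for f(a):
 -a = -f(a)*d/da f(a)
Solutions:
 f(a) = -sqrt(C1 + a^2)
 f(a) = sqrt(C1 + a^2)


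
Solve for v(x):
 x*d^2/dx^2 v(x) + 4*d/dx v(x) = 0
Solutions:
 v(x) = C1 + C2/x^3


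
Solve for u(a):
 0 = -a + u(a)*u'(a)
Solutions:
 u(a) = -sqrt(C1 + a^2)
 u(a) = sqrt(C1 + a^2)


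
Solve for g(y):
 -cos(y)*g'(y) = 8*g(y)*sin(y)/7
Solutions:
 g(y) = C1*cos(y)^(8/7)


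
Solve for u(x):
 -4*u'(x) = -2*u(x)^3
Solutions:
 u(x) = -sqrt(-1/(C1 + x))
 u(x) = sqrt(-1/(C1 + x))


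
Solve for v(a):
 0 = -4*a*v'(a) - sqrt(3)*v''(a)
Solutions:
 v(a) = C1 + C2*erf(sqrt(2)*3^(3/4)*a/3)


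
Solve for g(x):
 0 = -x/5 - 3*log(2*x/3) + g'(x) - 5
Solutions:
 g(x) = C1 + x^2/10 + 3*x*log(x) + x*log(8/27) + 2*x


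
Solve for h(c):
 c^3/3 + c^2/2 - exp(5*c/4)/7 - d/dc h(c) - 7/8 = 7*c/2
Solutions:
 h(c) = C1 + c^4/12 + c^3/6 - 7*c^2/4 - 7*c/8 - 4*exp(5*c/4)/35


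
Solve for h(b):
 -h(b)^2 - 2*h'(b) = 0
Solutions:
 h(b) = 2/(C1 + b)


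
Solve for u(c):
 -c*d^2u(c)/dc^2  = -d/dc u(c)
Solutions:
 u(c) = C1 + C2*c^2


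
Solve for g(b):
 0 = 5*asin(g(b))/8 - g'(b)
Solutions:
 Integral(1/asin(_y), (_y, g(b))) = C1 + 5*b/8


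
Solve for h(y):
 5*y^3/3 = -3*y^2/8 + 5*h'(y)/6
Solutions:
 h(y) = C1 + y^4/2 + 3*y^3/20


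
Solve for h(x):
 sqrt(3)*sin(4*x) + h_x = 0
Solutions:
 h(x) = C1 + sqrt(3)*cos(4*x)/4


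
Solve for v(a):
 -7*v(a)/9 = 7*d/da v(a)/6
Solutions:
 v(a) = C1*exp(-2*a/3)


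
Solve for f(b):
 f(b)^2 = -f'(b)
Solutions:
 f(b) = 1/(C1 + b)


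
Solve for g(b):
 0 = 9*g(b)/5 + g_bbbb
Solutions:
 g(b) = (C1*sin(5^(3/4)*sqrt(6)*b/10) + C2*cos(5^(3/4)*sqrt(6)*b/10))*exp(-5^(3/4)*sqrt(6)*b/10) + (C3*sin(5^(3/4)*sqrt(6)*b/10) + C4*cos(5^(3/4)*sqrt(6)*b/10))*exp(5^(3/4)*sqrt(6)*b/10)


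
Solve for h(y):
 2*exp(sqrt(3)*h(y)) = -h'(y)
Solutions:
 h(y) = sqrt(3)*(2*log(1/(C1 + 2*y)) - log(3))/6


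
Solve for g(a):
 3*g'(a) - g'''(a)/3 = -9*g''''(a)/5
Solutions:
 g(a) = C1 + C2*exp(a*(10*2^(1/3)*5^(2/3)/(243*sqrt(531141) + 177097)^(1/3) + 20 + 2^(2/3)*5^(1/3)*(243*sqrt(531141) + 177097)^(1/3))/324)*sin(10^(1/3)*sqrt(3)*a*(-2^(1/3)*(243*sqrt(531141) + 177097)^(1/3) + 10*5^(1/3)/(243*sqrt(531141) + 177097)^(1/3))/324) + C3*exp(a*(10*2^(1/3)*5^(2/3)/(243*sqrt(531141) + 177097)^(1/3) + 20 + 2^(2/3)*5^(1/3)*(243*sqrt(531141) + 177097)^(1/3))/324)*cos(10^(1/3)*sqrt(3)*a*(-2^(1/3)*(243*sqrt(531141) + 177097)^(1/3) + 10*5^(1/3)/(243*sqrt(531141) + 177097)^(1/3))/324) + C4*exp(a*(-2^(2/3)*5^(1/3)*(243*sqrt(531141) + 177097)^(1/3) - 10*2^(1/3)*5^(2/3)/(243*sqrt(531141) + 177097)^(1/3) + 10)/162)


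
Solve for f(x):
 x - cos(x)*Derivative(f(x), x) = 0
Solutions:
 f(x) = C1 + Integral(x/cos(x), x)


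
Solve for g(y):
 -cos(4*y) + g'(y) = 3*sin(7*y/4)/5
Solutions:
 g(y) = C1 + sin(4*y)/4 - 12*cos(7*y/4)/35


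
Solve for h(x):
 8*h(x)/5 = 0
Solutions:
 h(x) = 0


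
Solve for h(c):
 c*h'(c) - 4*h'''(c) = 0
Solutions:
 h(c) = C1 + Integral(C2*airyai(2^(1/3)*c/2) + C3*airybi(2^(1/3)*c/2), c)


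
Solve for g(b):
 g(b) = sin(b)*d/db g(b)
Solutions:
 g(b) = C1*sqrt(cos(b) - 1)/sqrt(cos(b) + 1)


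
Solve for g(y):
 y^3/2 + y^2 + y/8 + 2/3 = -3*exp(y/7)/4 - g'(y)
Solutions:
 g(y) = C1 - y^4/8 - y^3/3 - y^2/16 - 2*y/3 - 21*exp(y/7)/4


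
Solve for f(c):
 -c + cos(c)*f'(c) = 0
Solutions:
 f(c) = C1 + Integral(c/cos(c), c)


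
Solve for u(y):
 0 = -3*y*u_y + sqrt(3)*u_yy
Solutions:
 u(y) = C1 + C2*erfi(sqrt(2)*3^(1/4)*y/2)


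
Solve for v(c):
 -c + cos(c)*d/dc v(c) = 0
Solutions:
 v(c) = C1 + Integral(c/cos(c), c)


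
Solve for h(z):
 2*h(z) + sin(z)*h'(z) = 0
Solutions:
 h(z) = C1*(cos(z) + 1)/(cos(z) - 1)


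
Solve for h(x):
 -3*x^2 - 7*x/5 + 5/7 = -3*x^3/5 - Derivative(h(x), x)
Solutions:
 h(x) = C1 - 3*x^4/20 + x^3 + 7*x^2/10 - 5*x/7


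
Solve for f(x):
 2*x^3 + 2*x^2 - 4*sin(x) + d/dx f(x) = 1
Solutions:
 f(x) = C1 - x^4/2 - 2*x^3/3 + x - 4*cos(x)


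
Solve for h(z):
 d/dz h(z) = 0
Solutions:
 h(z) = C1


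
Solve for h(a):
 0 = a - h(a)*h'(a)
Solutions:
 h(a) = -sqrt(C1 + a^2)
 h(a) = sqrt(C1 + a^2)


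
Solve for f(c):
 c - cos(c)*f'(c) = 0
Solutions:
 f(c) = C1 + Integral(c/cos(c), c)


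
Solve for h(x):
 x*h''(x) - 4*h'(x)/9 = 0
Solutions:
 h(x) = C1 + C2*x^(13/9)


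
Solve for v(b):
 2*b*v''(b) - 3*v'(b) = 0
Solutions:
 v(b) = C1 + C2*b^(5/2)


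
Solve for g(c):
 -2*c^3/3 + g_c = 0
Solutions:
 g(c) = C1 + c^4/6


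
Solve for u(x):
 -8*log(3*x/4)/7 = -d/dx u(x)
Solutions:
 u(x) = C1 + 8*x*log(x)/7 - 16*x*log(2)/7 - 8*x/7 + 8*x*log(3)/7


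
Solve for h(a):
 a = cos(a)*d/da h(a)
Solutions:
 h(a) = C1 + Integral(a/cos(a), a)


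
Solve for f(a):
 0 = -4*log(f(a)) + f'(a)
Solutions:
 li(f(a)) = C1 + 4*a


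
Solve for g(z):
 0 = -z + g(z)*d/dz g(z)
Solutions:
 g(z) = -sqrt(C1 + z^2)
 g(z) = sqrt(C1 + z^2)


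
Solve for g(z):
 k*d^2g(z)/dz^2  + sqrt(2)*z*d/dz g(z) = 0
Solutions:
 g(z) = C1 + C2*sqrt(k)*erf(2^(3/4)*z*sqrt(1/k)/2)


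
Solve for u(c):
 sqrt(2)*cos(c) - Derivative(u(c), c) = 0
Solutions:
 u(c) = C1 + sqrt(2)*sin(c)


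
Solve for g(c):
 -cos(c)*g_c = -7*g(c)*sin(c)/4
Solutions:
 g(c) = C1/cos(c)^(7/4)


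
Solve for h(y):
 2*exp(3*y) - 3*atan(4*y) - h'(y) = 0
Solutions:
 h(y) = C1 - 3*y*atan(4*y) + 2*exp(3*y)/3 + 3*log(16*y^2 + 1)/8


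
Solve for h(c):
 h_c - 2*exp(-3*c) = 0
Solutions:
 h(c) = C1 - 2*exp(-3*c)/3


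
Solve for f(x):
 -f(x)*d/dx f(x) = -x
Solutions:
 f(x) = -sqrt(C1 + x^2)
 f(x) = sqrt(C1 + x^2)


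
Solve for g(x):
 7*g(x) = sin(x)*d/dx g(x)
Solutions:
 g(x) = C1*sqrt(cos(x) - 1)*(cos(x)^3 - 3*cos(x)^2 + 3*cos(x) - 1)/(sqrt(cos(x) + 1)*(cos(x)^3 + 3*cos(x)^2 + 3*cos(x) + 1))


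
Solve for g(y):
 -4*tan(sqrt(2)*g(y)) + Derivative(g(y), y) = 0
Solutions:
 g(y) = sqrt(2)*(pi - asin(C1*exp(4*sqrt(2)*y)))/2
 g(y) = sqrt(2)*asin(C1*exp(4*sqrt(2)*y))/2


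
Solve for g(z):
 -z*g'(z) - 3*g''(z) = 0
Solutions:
 g(z) = C1 + C2*erf(sqrt(6)*z/6)


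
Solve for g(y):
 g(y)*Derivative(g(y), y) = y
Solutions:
 g(y) = -sqrt(C1 + y^2)
 g(y) = sqrt(C1 + y^2)


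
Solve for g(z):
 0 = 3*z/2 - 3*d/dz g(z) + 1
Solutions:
 g(z) = C1 + z^2/4 + z/3


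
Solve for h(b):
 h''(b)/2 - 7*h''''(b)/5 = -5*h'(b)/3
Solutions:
 h(b) = C1 + C2*exp(-210^(1/3)*b*(210^(1/3)/(sqrt(43890) + 210)^(1/3) + (sqrt(43890) + 210)^(1/3))/84)*sin(3^(1/6)*70^(1/3)*b*(-3^(2/3)*(sqrt(43890) + 210)^(1/3) + 3*70^(1/3)/(sqrt(43890) + 210)^(1/3))/84) + C3*exp(-210^(1/3)*b*(210^(1/3)/(sqrt(43890) + 210)^(1/3) + (sqrt(43890) + 210)^(1/3))/84)*cos(3^(1/6)*70^(1/3)*b*(-3^(2/3)*(sqrt(43890) + 210)^(1/3) + 3*70^(1/3)/(sqrt(43890) + 210)^(1/3))/84) + C4*exp(210^(1/3)*b*(210^(1/3)/(sqrt(43890) + 210)^(1/3) + (sqrt(43890) + 210)^(1/3))/42)


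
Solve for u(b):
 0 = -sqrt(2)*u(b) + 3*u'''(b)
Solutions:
 u(b) = C3*exp(2^(1/6)*3^(2/3)*b/3) + (C1*sin(6^(1/6)*b/2) + C2*cos(6^(1/6)*b/2))*exp(-2^(1/6)*3^(2/3)*b/6)


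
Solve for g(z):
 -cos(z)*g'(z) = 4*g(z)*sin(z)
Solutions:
 g(z) = C1*cos(z)^4


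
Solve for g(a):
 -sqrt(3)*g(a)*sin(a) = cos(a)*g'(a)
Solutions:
 g(a) = C1*cos(a)^(sqrt(3))


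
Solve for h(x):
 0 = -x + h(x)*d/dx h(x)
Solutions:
 h(x) = -sqrt(C1 + x^2)
 h(x) = sqrt(C1 + x^2)


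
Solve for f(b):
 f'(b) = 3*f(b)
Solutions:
 f(b) = C1*exp(3*b)


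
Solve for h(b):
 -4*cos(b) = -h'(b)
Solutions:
 h(b) = C1 + 4*sin(b)


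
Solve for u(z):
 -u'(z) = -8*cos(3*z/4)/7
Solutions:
 u(z) = C1 + 32*sin(3*z/4)/21


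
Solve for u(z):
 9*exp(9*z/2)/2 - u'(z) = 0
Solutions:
 u(z) = C1 + exp(9*z/2)


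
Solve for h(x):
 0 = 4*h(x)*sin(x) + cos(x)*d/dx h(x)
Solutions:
 h(x) = C1*cos(x)^4


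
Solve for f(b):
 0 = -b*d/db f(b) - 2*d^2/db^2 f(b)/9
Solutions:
 f(b) = C1 + C2*erf(3*b/2)


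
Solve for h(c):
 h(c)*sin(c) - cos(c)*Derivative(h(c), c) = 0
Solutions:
 h(c) = C1/cos(c)


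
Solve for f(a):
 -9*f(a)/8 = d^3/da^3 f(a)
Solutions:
 f(a) = C3*exp(-3^(2/3)*a/2) + (C1*sin(3*3^(1/6)*a/4) + C2*cos(3*3^(1/6)*a/4))*exp(3^(2/3)*a/4)


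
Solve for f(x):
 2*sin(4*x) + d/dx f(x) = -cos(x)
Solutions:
 f(x) = C1 - sin(x) + cos(4*x)/2


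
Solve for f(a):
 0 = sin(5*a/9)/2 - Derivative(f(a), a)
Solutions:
 f(a) = C1 - 9*cos(5*a/9)/10


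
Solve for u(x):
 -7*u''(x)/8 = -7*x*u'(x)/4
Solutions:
 u(x) = C1 + C2*erfi(x)


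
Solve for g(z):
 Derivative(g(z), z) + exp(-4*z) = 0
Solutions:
 g(z) = C1 + exp(-4*z)/4


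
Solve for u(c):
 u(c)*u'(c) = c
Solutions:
 u(c) = -sqrt(C1 + c^2)
 u(c) = sqrt(C1 + c^2)


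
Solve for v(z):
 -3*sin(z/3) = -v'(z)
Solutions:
 v(z) = C1 - 9*cos(z/3)


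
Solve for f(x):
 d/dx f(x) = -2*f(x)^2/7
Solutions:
 f(x) = 7/(C1 + 2*x)


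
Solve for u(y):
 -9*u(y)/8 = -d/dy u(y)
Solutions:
 u(y) = C1*exp(9*y/8)


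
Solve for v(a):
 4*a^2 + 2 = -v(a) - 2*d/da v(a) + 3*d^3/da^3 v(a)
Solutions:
 v(a) = C3*exp(a) - 4*a^2 + 16*a + (C1*sin(sqrt(3)*a/6) + C2*cos(sqrt(3)*a/6))*exp(-a/2) - 34


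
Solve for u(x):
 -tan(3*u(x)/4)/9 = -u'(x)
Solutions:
 u(x) = -4*asin(C1*exp(x/12))/3 + 4*pi/3
 u(x) = 4*asin(C1*exp(x/12))/3


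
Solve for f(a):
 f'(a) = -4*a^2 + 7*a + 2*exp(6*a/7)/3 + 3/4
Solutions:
 f(a) = C1 - 4*a^3/3 + 7*a^2/2 + 3*a/4 + 7*exp(6*a/7)/9


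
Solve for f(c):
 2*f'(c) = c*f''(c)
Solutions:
 f(c) = C1 + C2*c^3


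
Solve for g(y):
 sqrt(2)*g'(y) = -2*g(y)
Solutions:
 g(y) = C1*exp(-sqrt(2)*y)


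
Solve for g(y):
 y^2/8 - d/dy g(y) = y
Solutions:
 g(y) = C1 + y^3/24 - y^2/2


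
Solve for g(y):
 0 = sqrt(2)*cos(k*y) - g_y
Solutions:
 g(y) = C1 + sqrt(2)*sin(k*y)/k


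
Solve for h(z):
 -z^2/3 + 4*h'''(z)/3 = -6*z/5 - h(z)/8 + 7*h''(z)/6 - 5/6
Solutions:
 h(z) = C1*exp(z/2) + C2*exp(z*(3 - sqrt(57))/16) + C3*exp(z*(3 + sqrt(57))/16) + 8*z^2/3 - 48*z/5 + 388/9
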